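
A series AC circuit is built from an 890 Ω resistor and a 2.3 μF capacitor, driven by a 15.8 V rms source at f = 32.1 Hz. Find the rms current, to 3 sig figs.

ω = 2πf = 201.7 rad/s
X_C = 1/(ωC) = 2160 Ω
Z = 890 − j2160 Ω
|Z| = √(890² + 2160²) = 2330 Ω
I = V/|Z| = 15.8/2330 = 6.77 mA

6.77 mA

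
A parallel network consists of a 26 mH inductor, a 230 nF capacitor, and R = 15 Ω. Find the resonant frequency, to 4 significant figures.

ω₀ = 1/√(LC) = 1/√(0.026 × 2.3e-07) = 12930 rad/s
f₀ = ω₀/(2π) = 2.058 kHz

2.058 kHz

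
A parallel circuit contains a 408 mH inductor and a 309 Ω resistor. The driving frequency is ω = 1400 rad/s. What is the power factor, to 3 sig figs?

X_L = ωL = 571 Ω
Parallel: admittances add. Y = 1/R + 1/(jωL)
Y = (0.00324 − j0.00175) S
|Y| = 0.00368 S → |Z| = 1/|Y| = 272 Ω, ∠Z = −∠Y = 28.4°
cos φ = cos(28.4°) = 0.880

0.880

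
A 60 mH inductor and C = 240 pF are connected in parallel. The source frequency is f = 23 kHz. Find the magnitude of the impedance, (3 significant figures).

12400 Ω

ω = 2πf = 144500 rad/s
X_L = ωL = 8670 Ω
X_C = 1/(ωC) = 28800 Ω
Parallel: admittances add. Y = 1/(jωL) + jωC
Y = (0 − j8.06e-05) S
|Y| = 8.06e-05 S → |Z| = 1/|Y| = 12400 Ω, ∠Z = −∠Y = 90.0°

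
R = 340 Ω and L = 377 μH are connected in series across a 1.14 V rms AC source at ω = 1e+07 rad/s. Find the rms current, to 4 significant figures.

X_L = ωL = 3770 Ω
Z = 340.0 + j3770 Ω
|Z| = √(340.0² + 3770²) = 3785 Ω
I = V/|Z| = 1.14/3785 = 301.2 μA

301.2 μA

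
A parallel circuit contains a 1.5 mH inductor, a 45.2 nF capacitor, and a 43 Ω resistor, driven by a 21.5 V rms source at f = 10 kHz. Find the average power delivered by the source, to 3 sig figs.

10.8 W

ω = 2πf = 62830 rad/s
X_L = ωL = 94.2 Ω
X_C = 1/(ωC) = 352 Ω
Parallel: admittances add. Y = 1/R + 1/(jωL) + jωC
Y = (0.0233 − j0.00777) S
|Y| = 0.0245 S → |Z| = 1/|Y| = 40.8 Ω, ∠Z = −∠Y = 18.5°
I = V/|Z| = 527 mA
P = VI cos φ = 21.5 × 0.527 × cos(18.5°) = 10.8 W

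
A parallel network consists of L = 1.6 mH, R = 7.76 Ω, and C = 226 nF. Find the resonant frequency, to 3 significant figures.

8.37 kHz

ω₀ = 1/√(LC) = 1/√(0.0016 × 2.26e-07) = 52590 rad/s
f₀ = ω₀/(2π) = 8.37 kHz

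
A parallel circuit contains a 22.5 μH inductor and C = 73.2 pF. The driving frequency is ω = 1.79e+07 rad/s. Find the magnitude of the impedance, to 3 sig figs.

X_L = ωL = 403 Ω
X_C = 1/(ωC) = 763 Ω
Parallel: admittances add. Y = 1/(jωL) + jωC
Y = (0 − j0.00117) S
|Y| = 0.00117 S → |Z| = 1/|Y| = 853 Ω, ∠Z = −∠Y = 90.0°

853 Ω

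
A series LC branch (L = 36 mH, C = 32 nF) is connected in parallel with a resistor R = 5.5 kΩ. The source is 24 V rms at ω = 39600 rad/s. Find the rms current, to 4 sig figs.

X_L = ωL = 1426 Ω
X_C = 1/(ωC) = 789.1 Ω
Branch 1: Z₁ = R = 5500 Ω
Branch 2 (series LC): Z₂ = j(X_L − X_C) = j636.5 Ω
Parallel: Z = Z₁Z₂/(Z₁+Z₂), |Z| = 632.2 Ω, ∠Z = 83.40°
I = V/|Z| = 24/632.2 = 37.96 mA

37.96 mA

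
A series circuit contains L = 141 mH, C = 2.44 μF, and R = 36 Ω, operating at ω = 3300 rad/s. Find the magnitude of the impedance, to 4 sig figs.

X_L = ωL = 465.3 Ω
X_C = 1/(ωC) = 124.2 Ω
Net reactance X = X_L − X_C = 341.1 Ω
Z = 36.00 + j341.1 Ω
|Z| = √(36.00² + 341.1²) = 343.0 Ω

343.0 Ω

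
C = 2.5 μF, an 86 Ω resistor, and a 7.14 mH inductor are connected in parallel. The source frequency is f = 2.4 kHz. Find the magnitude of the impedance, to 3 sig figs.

ω = 2πf = 15080 rad/s
X_L = ωL = 108 Ω
X_C = 1/(ωC) = 26.5 Ω
Parallel: admittances add. Y = 1/R + 1/(jωL) + jωC
Y = (0.0116 + j0.0284) S
|Y| = 0.0307 S → |Z| = 1/|Y| = 32.6 Ω, ∠Z = −∠Y = -67.7°

32.6 Ω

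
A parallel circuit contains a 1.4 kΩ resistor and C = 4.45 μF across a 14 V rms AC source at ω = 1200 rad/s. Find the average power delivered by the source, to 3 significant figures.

140 mW

X_C = 1/(ωC) = 187 Ω
Parallel: admittances add. Y = 1/R + jωC
Y = (0.000714 + j0.00534) S
|Y| = 0.00539 S → |Z| = 1/|Y| = 186 Ω, ∠Z = −∠Y = -82.4°
I = V/|Z| = 75.4 mA
P = VI cos φ = 14 × 0.0754 × cos(-82.4°) = 140 mW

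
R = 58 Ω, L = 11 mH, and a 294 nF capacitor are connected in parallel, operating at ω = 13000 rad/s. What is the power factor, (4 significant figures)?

X_L = ωL = 143.0 Ω
X_C = 1/(ωC) = 261.6 Ω
Parallel: admittances add. Y = 1/R + 1/(jωL) + jωC
Y = (0.01724 − j0.003171) S
|Y| = 0.01753 S → |Z| = 1/|Y| = 57.04 Ω, ∠Z = −∠Y = 10.42°
cos φ = cos(10.42°) = 0.9835

0.9835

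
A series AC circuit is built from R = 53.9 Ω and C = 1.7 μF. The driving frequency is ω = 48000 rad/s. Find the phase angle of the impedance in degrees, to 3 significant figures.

-12.8°

X_C = 1/(ωC) = 12.3 Ω
Z = 53.9 − j12.3 Ω
|Z| = √(53.9² + 12.3²) = 55.3 Ω
∠Z = arctan(-12.3/53.9) = -12.8°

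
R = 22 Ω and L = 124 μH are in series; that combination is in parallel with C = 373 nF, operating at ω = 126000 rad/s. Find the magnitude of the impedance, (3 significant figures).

X_L = ωL = 15.6 Ω
X_C = 1/(ωC) = 21.3 Ω
Branch 1 (R+jX_L): Z₁ = 22.0 + j15.6 Ω, |Z₁| = 27.0 Ω
Branch 2 (−jX_C): Z₂ = −j21.3 Ω
Parallel: Z = Z₁Z₂/(Z₁+Z₂), |Z| = 25.3 Ω, ∠Z = -40.2°

25.3 Ω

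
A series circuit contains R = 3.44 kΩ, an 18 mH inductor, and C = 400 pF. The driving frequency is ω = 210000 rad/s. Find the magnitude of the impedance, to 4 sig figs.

8823 Ω

X_L = ωL = 3780 Ω
X_C = 1/(ωC) = 11900 Ω
Net reactance X = X_L − X_C = -8125 Ω
Z = 3440 − j8125 Ω
|Z| = √(3440² + 8125²) = 8823 Ω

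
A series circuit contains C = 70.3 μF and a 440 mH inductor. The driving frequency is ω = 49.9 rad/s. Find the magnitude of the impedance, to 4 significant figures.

X_L = ωL = 21.96 Ω
X_C = 1/(ωC) = 285.1 Ω
Net reactance X = X_L − X_C = -263.1 Ω
Z = − j263.1 Ω
|Z| = √(0² + 263.1²) = 263.1 Ω

263.1 Ω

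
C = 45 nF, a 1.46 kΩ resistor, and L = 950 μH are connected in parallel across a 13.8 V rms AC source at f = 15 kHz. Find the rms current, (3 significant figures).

96.1 mA

ω = 2πf = 94250 rad/s
X_L = ωL = 89.5 Ω
X_C = 1/(ωC) = 236 Ω
Parallel: admittances add. Y = 1/R + 1/(jωL) + jωC
Y = (0.000685 − j0.00693) S
|Y| = 0.00696 S → |Z| = 1/|Y| = 144 Ω, ∠Z = −∠Y = 84.4°
I = V/|Z| = 13.8/144 = 96.1 mA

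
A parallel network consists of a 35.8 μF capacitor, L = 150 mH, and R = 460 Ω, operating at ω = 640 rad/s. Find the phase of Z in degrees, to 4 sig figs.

X_L = ωL = 96.00 Ω
X_C = 1/(ωC) = 43.65 Ω
Parallel: admittances add. Y = 1/R + 1/(jωL) + jωC
Y = (0.002174 + j0.01250) S
|Y| = 0.01268 S → |Z| = 1/|Y| = 78.85 Ω, ∠Z = −∠Y = -80.13°

-80.13°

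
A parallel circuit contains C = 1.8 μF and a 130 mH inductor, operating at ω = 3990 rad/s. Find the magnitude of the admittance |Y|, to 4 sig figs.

5.254 mS

X_L = ωL = 518.7 Ω
X_C = 1/(ωC) = 139.2 Ω
Parallel: admittances add. Y = 1/(jωL) + jωC
Y = (0 + j0.005254) S
|Y| = 0.005254 S → |Z| = 1/|Y| = 190.3 Ω, ∠Z = −∠Y = -90.00°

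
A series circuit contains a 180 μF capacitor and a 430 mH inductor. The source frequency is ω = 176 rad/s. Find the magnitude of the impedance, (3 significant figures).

X_L = ωL = 75.7 Ω
X_C = 1/(ωC) = 31.6 Ω
Net reactance X = X_L − X_C = 44.1 Ω
Z = j44.1 Ω
|Z| = √(0² + 44.1²) = 44.1 Ω

44.1 Ω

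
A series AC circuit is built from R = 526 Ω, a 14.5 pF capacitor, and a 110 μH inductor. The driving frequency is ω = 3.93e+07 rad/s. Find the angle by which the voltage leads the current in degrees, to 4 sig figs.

X_L = ωL = 4323 Ω
X_C = 1/(ωC) = 1755 Ω
Net reactance X = X_L − X_C = 2568 Ω
Z = 526.0 + j2568 Ω
|Z| = √(526.0² + 2568²) = 2621 Ω
∠Z = arctan(2568/526.0) = 78.42°

78.42°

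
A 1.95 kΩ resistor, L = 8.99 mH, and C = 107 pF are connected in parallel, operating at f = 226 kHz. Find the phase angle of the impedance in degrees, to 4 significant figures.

-8.168°

ω = 2πf = 1.42e+06 rad/s
X_L = ωL = 12770 Ω
X_C = 1/(ωC) = 6582 Ω
Parallel: admittances add. Y = 1/R + 1/(jωL) + jωC
Y = (0.0005128 + j7.361e-05) S
|Y| = 0.0005181 S → |Z| = 1/|Y| = 1930 Ω, ∠Z = −∠Y = -8.168°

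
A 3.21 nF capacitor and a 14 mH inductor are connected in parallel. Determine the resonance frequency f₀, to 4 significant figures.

ω₀ = 1/√(LC) = 1/√(0.014 × 3.21e-09) = 149200 rad/s
f₀ = ω₀/(2π) = 23.74 kHz

23.74 kHz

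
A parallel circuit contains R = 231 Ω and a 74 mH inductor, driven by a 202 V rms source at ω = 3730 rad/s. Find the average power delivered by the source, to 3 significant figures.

X_L = ωL = 276 Ω
Parallel: admittances add. Y = 1/R + 1/(jωL)
Y = (0.00433 − j0.00362) S
|Y| = 0.00564 S → |Z| = 1/|Y| = 177 Ω, ∠Z = −∠Y = 39.9°
I = V/|Z| = 1.14 A
P = VI cos φ = 202 × 1.14 × cos(39.9°) = 177 W

177 W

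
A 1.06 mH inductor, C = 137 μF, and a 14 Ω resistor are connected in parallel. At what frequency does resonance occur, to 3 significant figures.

418 Hz

ω₀ = 1/√(LC) = 1/√(0.00106 × 0.000137) = 2624 rad/s
f₀ = ω₀/(2π) = 418 Hz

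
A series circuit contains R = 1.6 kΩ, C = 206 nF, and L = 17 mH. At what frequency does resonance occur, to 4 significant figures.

ω₀ = 1/√(LC) = 1/√(0.017 × 2.06e-07) = 16900 rad/s
f₀ = ω₀/(2π) = 2.689 kHz

2.689 kHz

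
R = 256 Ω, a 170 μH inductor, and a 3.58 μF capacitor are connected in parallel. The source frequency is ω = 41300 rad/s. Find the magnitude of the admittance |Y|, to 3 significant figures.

X_L = ωL = 7.02 Ω
X_C = 1/(ωC) = 6.76 Ω
Parallel: admittances add. Y = 1/R + 1/(jωL) + jωC
Y = (0.00391 + j0.00542) S
|Y| = 0.00668 S → |Z| = 1/|Y| = 150 Ω, ∠Z = −∠Y = -54.2°

6.68 mS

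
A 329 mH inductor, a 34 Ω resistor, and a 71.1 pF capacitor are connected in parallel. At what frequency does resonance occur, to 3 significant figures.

32.9 kHz

ω₀ = 1/√(LC) = 1/√(0.329 × 7.11e-11) = 206800 rad/s
f₀ = ω₀/(2π) = 32.9 kHz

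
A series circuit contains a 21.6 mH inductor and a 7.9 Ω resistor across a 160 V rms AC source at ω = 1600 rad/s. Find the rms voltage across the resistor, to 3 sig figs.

35.7 V

X_L = ωL = 34.6 Ω
Z = 7.90 + j34.6 Ω
|Z| = √(7.90² + 34.6²) = 35.5 Ω
I = V/|Z| = 4.51 A
V_R = I·|Z_R| = 4.51 × 7.90 = 35.7 V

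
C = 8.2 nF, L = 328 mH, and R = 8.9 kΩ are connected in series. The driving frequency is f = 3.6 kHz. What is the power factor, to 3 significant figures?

0.975

ω = 2πf = 22620 rad/s
X_L = ωL = 7420 Ω
X_C = 1/(ωC) = 5390 Ω
Net reactance X = X_L − X_C = 2030 Ω
Z = 8900 + j2030 Ω
|Z| = √(8900² + 2030²) = 9130 Ω
∠Z = arctan(2030/8900) = 12.8°
cos φ = cos(12.8°) = 0.975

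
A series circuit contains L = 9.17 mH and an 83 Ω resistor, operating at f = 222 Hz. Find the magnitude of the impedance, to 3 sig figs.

ω = 2πf = 1395 rad/s
X_L = ωL = 12.8 Ω
Z = 83.0 + j12.8 Ω
|Z| = √(83.0² + 12.8²) = 84.0 Ω

84.0 Ω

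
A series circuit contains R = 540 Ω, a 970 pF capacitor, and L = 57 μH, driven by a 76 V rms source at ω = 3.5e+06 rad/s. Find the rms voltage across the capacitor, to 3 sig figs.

40.8 V

X_L = ωL = 200 Ω
X_C = 1/(ωC) = 295 Ω
Net reactance X = X_L − X_C = -95.1 Ω
Z = 540 − j95.1 Ω
|Z| = √(540² + 95.1²) = 548 Ω
I = V/|Z| = 139 mA
V_C = I·|Z_C| = 0.139 × 295 = 40.8 V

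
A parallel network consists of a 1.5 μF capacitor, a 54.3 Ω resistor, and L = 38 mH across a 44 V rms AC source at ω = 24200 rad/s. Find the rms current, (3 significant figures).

1.75 A

X_L = ωL = 920 Ω
X_C = 1/(ωC) = 27.5 Ω
Parallel: admittances add. Y = 1/R + 1/(jωL) + jωC
Y = (0.0184 + j0.0352) S
|Y| = 0.0397 S → |Z| = 1/|Y| = 25.2 Ω, ∠Z = −∠Y = -62.4°
I = V/|Z| = 44/25.2 = 1.75 A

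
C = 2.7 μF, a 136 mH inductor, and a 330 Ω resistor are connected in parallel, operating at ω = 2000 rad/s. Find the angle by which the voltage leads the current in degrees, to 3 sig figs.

X_L = ωL = 272 Ω
X_C = 1/(ωC) = 185 Ω
Parallel: admittances add. Y = 1/R + 1/(jωL) + jωC
Y = (0.00303 + j0.00172) S
|Y| = 0.00349 S → |Z| = 1/|Y| = 287 Ω, ∠Z = −∠Y = -29.6°

-29.6°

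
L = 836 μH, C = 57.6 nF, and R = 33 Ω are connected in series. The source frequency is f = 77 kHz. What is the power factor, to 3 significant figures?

0.0892

ω = 2πf = 483800 rad/s
X_L = ωL = 404 Ω
X_C = 1/(ωC) = 35.9 Ω
Net reactance X = X_L − X_C = 369 Ω
Z = 33.0 + j369 Ω
|Z| = √(33.0² + 369²) = 370 Ω
∠Z = arctan(369/33.0) = 84.9°
cos φ = cos(84.9°) = 0.0892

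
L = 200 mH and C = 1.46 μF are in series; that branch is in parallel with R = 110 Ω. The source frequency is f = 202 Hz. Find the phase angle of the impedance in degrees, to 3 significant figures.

ω = 2πf = 1269 rad/s
X_L = ωL = 254 Ω
X_C = 1/(ωC) = 540 Ω
Branch 1: Z₁ = R = 110 Ω
Branch 2 (series LC): Z₂ = j(X_L − X_C) = −j286 Ω
Parallel: Z = Z₁Z₂/(Z₁+Z₂), |Z| = 103 Ω, ∠Z = -21.1°

-21.1°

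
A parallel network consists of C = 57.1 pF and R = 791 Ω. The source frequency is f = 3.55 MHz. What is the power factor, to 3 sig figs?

0.704

ω = 2πf = 2.231e+07 rad/s
X_C = 1/(ωC) = 785 Ω
Parallel: admittances add. Y = 1/R + jωC
Y = (0.00126 + j0.00127) S
|Y| = 0.00179 S → |Z| = 1/|Y| = 557 Ω, ∠Z = −∠Y = -45.2°
cos φ = cos(-45.2°) = 0.704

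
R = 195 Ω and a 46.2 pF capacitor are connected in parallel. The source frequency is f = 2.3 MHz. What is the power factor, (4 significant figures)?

ω = 2πf = 1.445e+07 rad/s
X_C = 1/(ωC) = 1498 Ω
Parallel: admittances add. Y = 1/R + jωC
Y = (0.005128 + j0.0006677) S
|Y| = 0.005171 S → |Z| = 1/|Y| = 193.4 Ω, ∠Z = −∠Y = -7.418°
cos φ = cos(-7.418°) = 0.9916

0.9916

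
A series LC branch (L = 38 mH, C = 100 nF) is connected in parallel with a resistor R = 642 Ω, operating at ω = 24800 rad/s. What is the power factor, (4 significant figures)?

0.6431

X_L = ωL = 942.4 Ω
X_C = 1/(ωC) = 403.2 Ω
Branch 1: Z₁ = R = 642.0 Ω
Branch 2 (series LC): Z₂ = j(X_L − X_C) = j539.2 Ω
Parallel: Z = Z₁Z₂/(Z₁+Z₂), |Z| = 412.9 Ω, ∠Z = 49.98°
cos φ = cos(49.98°) = 0.6431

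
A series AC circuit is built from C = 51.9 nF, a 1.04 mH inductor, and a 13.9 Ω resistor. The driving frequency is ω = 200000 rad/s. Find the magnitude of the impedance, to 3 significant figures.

113 Ω

X_L = ωL = 208 Ω
X_C = 1/(ωC) = 96.3 Ω
Net reactance X = X_L − X_C = 112 Ω
Z = 13.9 + j112 Ω
|Z| = √(13.9² + 112²) = 113 Ω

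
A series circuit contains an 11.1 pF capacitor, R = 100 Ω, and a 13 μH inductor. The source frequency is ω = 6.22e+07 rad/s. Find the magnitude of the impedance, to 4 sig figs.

X_L = ωL = 808.6 Ω
X_C = 1/(ωC) = 1448 Ω
Net reactance X = X_L − X_C = -639.8 Ω
Z = 100.0 − j639.8 Ω
|Z| = √(100.0² + 639.8²) = 647.6 Ω

647.6 Ω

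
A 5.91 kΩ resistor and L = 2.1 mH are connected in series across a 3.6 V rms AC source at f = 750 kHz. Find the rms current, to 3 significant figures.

312 μA

ω = 2πf = 4.712e+06 rad/s
X_L = ωL = 9900 Ω
Z = 5910 + j9900 Ω
|Z| = √(5910² + 9900²) = 11500 Ω
I = V/|Z| = 3.6/11500 = 312 μA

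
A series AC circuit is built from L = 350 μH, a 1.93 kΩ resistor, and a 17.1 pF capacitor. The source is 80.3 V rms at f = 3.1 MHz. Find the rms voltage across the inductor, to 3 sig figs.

ω = 2πf = 1.948e+07 rad/s
X_L = ωL = 6820 Ω
X_C = 1/(ωC) = 3000 Ω
Net reactance X = X_L − X_C = 3810 Ω
Z = 1930 + j3810 Ω
|Z| = √(1930² + 3810²) = 4280 Ω
I = V/|Z| = 18.8 mA
V_L = I·|Z_L| = 0.0188 × 6820 = 128 V

128 V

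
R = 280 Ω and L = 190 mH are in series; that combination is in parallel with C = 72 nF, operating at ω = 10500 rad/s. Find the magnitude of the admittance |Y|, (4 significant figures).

X_L = ωL = 1995 Ω
X_C = 1/(ωC) = 1323 Ω
Branch 1 (R+jX_L): Z₁ = 280.0 + j1995 Ω, |Z₁| = 2015 Ω
Branch 2 (−jX_C): Z₂ = −j1323 Ω
Parallel: Z = Z₁Z₂/(Z₁+Z₂), |Z| = 3659 Ω, ∠Z = -75.38°
|Y| = 1/|Z| = 273.3 μS

273.3 μS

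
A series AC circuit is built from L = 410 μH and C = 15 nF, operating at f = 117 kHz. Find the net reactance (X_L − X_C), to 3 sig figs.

ω = 2πf = 735100 rad/s
X_L = ωL = 301 Ω
X_C = 1/(ωC) = 90.7 Ω
X = 301 − 90.7 = 211 Ω

211 Ω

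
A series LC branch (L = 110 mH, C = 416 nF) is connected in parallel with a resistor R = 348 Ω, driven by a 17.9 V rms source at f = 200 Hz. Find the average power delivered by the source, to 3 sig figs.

ω = 2πf = 1257 rad/s
X_L = ωL = 138 Ω
X_C = 1/(ωC) = 1910 Ω
Branch 1: Z₁ = R = 348 Ω
Branch 2 (series LC): Z₂ = j(X_L − X_C) = −j1770 Ω
Parallel: Z = Z₁Z₂/(Z₁+Z₂), |Z| = 341 Ω, ∠Z = -11.1°
I = V/|Z| = 52.4 mA
P = VI cos φ = 17.9 × 0.0524 × cos(-11.1°) = 921 mW

921 mW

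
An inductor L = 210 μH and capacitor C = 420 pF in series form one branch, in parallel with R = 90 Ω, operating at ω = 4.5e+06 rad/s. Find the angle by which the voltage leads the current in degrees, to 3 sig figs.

X_L = ωL = 945 Ω
X_C = 1/(ωC) = 529 Ω
Branch 1: Z₁ = R = 90.0 Ω
Branch 2 (series LC): Z₂ = j(X_L − X_C) = j416 Ω
Parallel: Z = Z₁Z₂/(Z₁+Z₂), |Z| = 88.0 Ω, ∠Z = 12.2°

12.2°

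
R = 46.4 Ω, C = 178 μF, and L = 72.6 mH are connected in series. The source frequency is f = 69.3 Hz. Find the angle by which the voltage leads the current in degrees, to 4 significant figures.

21.96°

ω = 2πf = 435.4 rad/s
X_L = ωL = 31.61 Ω
X_C = 1/(ωC) = 12.90 Ω
Net reactance X = X_L − X_C = 18.71 Ω
Z = 46.40 + j18.71 Ω
|Z| = √(46.40² + 18.71²) = 50.03 Ω
∠Z = arctan(18.71/46.40) = 21.96°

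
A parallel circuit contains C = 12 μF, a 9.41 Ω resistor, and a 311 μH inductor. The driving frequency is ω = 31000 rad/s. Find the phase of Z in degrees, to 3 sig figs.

X_L = ωL = 9.64 Ω
X_C = 1/(ωC) = 2.69 Ω
Parallel: admittances add. Y = 1/R + 1/(jωL) + jωC
Y = (0.106 + j0.268) S
|Y| = 0.289 S → |Z| = 1/|Y| = 3.47 Ω, ∠Z = −∠Y = -68.4°

-68.4°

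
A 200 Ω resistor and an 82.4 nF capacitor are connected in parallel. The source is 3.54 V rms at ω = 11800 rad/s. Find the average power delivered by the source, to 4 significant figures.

X_C = 1/(ωC) = 1028 Ω
Parallel: admittances add. Y = 1/R + jωC
Y = (0.005000 + j0.0009723) S
|Y| = 0.005094 S → |Z| = 1/|Y| = 196.3 Ω, ∠Z = −∠Y = -11.00°
I = V/|Z| = 18.03 mA
P = VI cos φ = 3.54 × 0.01803 × cos(-11.00°) = 62.66 mW

62.66 mW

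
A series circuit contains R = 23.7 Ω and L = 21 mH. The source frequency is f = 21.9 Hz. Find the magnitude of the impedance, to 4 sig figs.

ω = 2πf = 137.6 rad/s
X_L = ωL = 2.890 Ω
Z = 23.70 + j2.890 Ω
|Z| = √(23.70² + 2.890²) = 23.88 Ω

23.88 Ω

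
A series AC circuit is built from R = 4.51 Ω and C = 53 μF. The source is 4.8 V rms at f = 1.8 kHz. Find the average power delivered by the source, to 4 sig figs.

4.494 W

ω = 2πf = 11310 rad/s
X_C = 1/(ωC) = 1.668 Ω
Z = 4.510 − j1.668 Ω
|Z| = √(4.510² + 1.668²) = 4.809 Ω
∠Z = arctan(-1.668/4.510) = -20.30°
I = V/|Z| = 998.2 mA
P = VI cos φ = 4.8 × 0.9982 × cos(-20.30°) = 4.494 W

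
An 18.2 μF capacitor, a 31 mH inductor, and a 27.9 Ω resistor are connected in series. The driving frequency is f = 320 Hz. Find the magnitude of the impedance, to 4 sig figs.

44.76 Ω

ω = 2πf = 2011 rad/s
X_L = ωL = 62.33 Ω
X_C = 1/(ωC) = 27.33 Ω
Net reactance X = X_L − X_C = 35.00 Ω
Z = 27.90 + j35.00 Ω
|Z| = √(27.90² + 35.00²) = 44.76 Ω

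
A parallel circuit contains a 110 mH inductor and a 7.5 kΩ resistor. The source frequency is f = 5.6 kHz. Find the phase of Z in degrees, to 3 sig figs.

ω = 2πf = 35190 rad/s
X_L = ωL = 3870 Ω
Parallel: admittances add. Y = 1/R + 1/(jωL)
Y = (0.000133 − j0.000258) S
|Y| = 0.000291 S → |Z| = 1/|Y| = 3440 Ω, ∠Z = −∠Y = 62.7°

62.7°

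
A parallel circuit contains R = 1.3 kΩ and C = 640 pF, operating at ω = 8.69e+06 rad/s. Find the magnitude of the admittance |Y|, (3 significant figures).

X_C = 1/(ωC) = 180 Ω
Parallel: admittances add. Y = 1/R + jωC
Y = (0.000769 + j0.00556) S
|Y| = 0.00561 S → |Z| = 1/|Y| = 178 Ω, ∠Z = −∠Y = -82.1°

5.61 mS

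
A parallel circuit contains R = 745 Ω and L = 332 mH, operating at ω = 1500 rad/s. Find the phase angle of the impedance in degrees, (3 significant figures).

X_L = ωL = 498 Ω
Parallel: admittances add. Y = 1/R + 1/(jωL)
Y = (0.00134 − j0.00201) S
|Y| = 0.00242 S → |Z| = 1/|Y| = 414 Ω, ∠Z = −∠Y = 56.2°

56.2°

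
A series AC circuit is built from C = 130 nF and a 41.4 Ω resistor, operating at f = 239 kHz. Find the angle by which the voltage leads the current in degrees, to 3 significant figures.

-7.05°

ω = 2πf = 1.502e+06 rad/s
X_C = 1/(ωC) = 5.12 Ω
Z = 41.4 − j5.12 Ω
|Z| = √(41.4² + 5.12²) = 41.7 Ω
∠Z = arctan(-5.12/41.4) = -7.05°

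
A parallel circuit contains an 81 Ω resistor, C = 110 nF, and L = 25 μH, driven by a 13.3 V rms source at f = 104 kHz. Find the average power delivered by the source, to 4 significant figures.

2.184 W

ω = 2πf = 653500 rad/s
X_L = ωL = 16.34 Ω
X_C = 1/(ωC) = 13.91 Ω
Parallel: admittances add. Y = 1/R + 1/(jωL) + jωC
Y = (0.01235 + j0.01067) S
|Y| = 0.01632 S → |Z| = 1/|Y| = 61.29 Ω, ∠Z = −∠Y = -40.83°
I = V/|Z| = 217.0 mA
P = VI cos φ = 13.3 × 0.2170 × cos(-40.83°) = 2.184 W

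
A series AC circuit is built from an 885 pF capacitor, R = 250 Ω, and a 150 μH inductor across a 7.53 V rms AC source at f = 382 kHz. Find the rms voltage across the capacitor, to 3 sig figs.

ω = 2πf = 2.4e+06 rad/s
X_L = ωL = 360 Ω
X_C = 1/(ωC) = 471 Ω
Net reactance X = X_L − X_C = -111 Ω
Z = 250 − j111 Ω
|Z| = √(250² + 111²) = 273 Ω
I = V/|Z| = 27.5 mA
V_C = I·|Z_C| = 0.0275 × 471 = 13.0 V

13.0 V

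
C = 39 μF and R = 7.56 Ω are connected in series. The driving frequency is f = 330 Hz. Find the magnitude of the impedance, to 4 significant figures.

14.49 Ω

ω = 2πf = 2073 rad/s
X_C = 1/(ωC) = 12.37 Ω
Z = 7.560 − j12.37 Ω
|Z| = √(7.560² + 12.37²) = 14.49 Ω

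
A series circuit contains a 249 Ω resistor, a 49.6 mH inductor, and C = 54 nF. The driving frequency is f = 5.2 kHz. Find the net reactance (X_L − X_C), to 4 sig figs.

1054 Ω

ω = 2πf = 32670 rad/s
X_L = ωL = 1621 Ω
X_C = 1/(ωC) = 566.8 Ω
X = 1621 − 566.8 = 1054 Ω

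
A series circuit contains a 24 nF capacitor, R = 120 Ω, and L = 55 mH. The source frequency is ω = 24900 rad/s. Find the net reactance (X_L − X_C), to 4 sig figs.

-303.9 Ω

X_L = ωL = 1370 Ω
X_C = 1/(ωC) = 1673 Ω
X = 1370 − 1673 = -303.9 Ω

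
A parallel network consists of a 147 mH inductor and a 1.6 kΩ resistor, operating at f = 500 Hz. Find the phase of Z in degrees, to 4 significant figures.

ω = 2πf = 3142 rad/s
X_L = ωL = 461.8 Ω
Parallel: admittances add. Y = 1/R + 1/(jωL)
Y = (0.0006250 − j0.002165) S
|Y| = 0.002254 S → |Z| = 1/|Y| = 443.7 Ω, ∠Z = −∠Y = 73.90°

73.90°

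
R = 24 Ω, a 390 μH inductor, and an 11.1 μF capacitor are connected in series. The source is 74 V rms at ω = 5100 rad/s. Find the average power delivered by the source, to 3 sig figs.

X_L = ωL = 1.99 Ω
X_C = 1/(ωC) = 17.7 Ω
Net reactance X = X_L − X_C = -15.7 Ω
Z = 24.0 − j15.7 Ω
|Z| = √(24.0² + 15.7²) = 28.7 Ω
∠Z = arctan(-15.7/24.0) = -33.2°
I = V/|Z| = 2.58 A
P = VI cos φ = 74 × 2.58 × cos(-33.2°) = 160 W

160 W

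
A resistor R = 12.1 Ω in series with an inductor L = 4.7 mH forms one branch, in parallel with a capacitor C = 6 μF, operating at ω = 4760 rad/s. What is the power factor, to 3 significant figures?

0.952

X_L = ωL = 22.4 Ω
X_C = 1/(ωC) = 35.0 Ω
Branch 1 (R+jX_L): Z₁ = 12.1 + j22.4 Ω, |Z₁| = 25.4 Ω
Branch 2 (−jX_C): Z₂ = −j35.0 Ω
Parallel: Z = Z₁Z₂/(Z₁+Z₂), |Z| = 50.9 Ω, ∠Z = 17.8°
cos φ = cos(17.8°) = 0.952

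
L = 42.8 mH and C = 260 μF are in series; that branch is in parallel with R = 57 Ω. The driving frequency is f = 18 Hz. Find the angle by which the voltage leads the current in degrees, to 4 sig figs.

ω = 2πf = 113.1 rad/s
X_L = ωL = 4.841 Ω
X_C = 1/(ωC) = 34.01 Ω
Branch 1: Z₁ = R = 57.00 Ω
Branch 2 (series LC): Z₂ = j(X_L − X_C) = −j29.17 Ω
Parallel: Z = Z₁Z₂/(Z₁+Z₂), |Z| = 25.97 Ω, ∠Z = -62.90°

-62.90°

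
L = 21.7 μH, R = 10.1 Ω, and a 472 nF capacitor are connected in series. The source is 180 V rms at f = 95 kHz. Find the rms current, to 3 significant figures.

ω = 2πf = 596900 rad/s
X_L = ωL = 13.0 Ω
X_C = 1/(ωC) = 3.55 Ω
Net reactance X = X_L − X_C = 9.40 Ω
Z = 10.1 + j9.40 Ω
|Z| = √(10.1² + 9.40²) = 13.8 Ω
I = V/|Z| = 180/13.8 = 13.0 A

13.0 A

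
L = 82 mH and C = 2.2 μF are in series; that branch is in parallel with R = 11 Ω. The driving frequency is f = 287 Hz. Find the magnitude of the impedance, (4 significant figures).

ω = 2πf = 1803 rad/s
X_L = ωL = 147.9 Ω
X_C = 1/(ωC) = 252.1 Ω
Branch 1: Z₁ = R = 11.00 Ω
Branch 2 (series LC): Z₂ = j(X_L − X_C) = −j104.2 Ω
Parallel: Z = Z₁Z₂/(Z₁+Z₂), |Z| = 10.94 Ω, ∠Z = -6.026°

10.94 Ω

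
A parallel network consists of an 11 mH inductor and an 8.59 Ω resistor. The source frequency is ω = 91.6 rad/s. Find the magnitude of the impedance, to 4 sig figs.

1.001 Ω

X_L = ωL = 1.008 Ω
Parallel: admittances add. Y = 1/R + 1/(jωL)
Y = (0.1164 − j0.9925) S
|Y| = 0.9993 S → |Z| = 1/|Y| = 1.001 Ω, ∠Z = −∠Y = 83.31°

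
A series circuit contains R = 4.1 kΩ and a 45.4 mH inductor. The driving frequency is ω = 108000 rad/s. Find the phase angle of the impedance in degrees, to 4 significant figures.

50.10°

X_L = ωL = 4903 Ω
Z = 4100 + j4903 Ω
|Z| = √(4100² + 4903²) = 6392 Ω
∠Z = arctan(4903/4100) = 50.10°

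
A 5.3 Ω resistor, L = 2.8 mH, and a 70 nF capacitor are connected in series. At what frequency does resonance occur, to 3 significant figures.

11.4 kHz

ω₀ = 1/√(LC) = 1/√(0.0028 × 7e-08) = 71430 rad/s
f₀ = ω₀/(2π) = 11.4 kHz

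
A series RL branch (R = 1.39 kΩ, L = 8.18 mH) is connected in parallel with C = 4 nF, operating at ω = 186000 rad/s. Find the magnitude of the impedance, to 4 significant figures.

1977 Ω

X_L = ωL = 1521 Ω
X_C = 1/(ωC) = 1344 Ω
Branch 1 (R+jX_L): Z₁ = 1390 + j1521 Ω, |Z₁| = 2061 Ω
Branch 2 (−jX_C): Z₂ = −j1344 Ω
Parallel: Z = Z₁Z₂/(Z₁+Z₂), |Z| = 1977 Ω, ∠Z = -49.69°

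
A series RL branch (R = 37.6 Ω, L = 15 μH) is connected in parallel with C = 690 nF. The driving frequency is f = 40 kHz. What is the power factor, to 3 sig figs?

ω = 2πf = 251300 rad/s
X_L = ωL = 3.77 Ω
X_C = 1/(ωC) = 5.77 Ω
Branch 1 (R+jX_L): Z₁ = 37.6 + j3.77 Ω, |Z₁| = 37.8 Ω
Branch 2 (−jX_C): Z₂ = −j5.77 Ω
Parallel: Z = Z₁Z₂/(Z₁+Z₂), |Z| = 5.79 Ω, ∠Z = -81.2°
cos φ = cos(-81.2°) = 0.152

0.152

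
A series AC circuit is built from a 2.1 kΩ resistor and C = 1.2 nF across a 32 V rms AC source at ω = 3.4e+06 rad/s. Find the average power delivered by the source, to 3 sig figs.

X_C = 1/(ωC) = 245 Ω
Z = 2100 − j245 Ω
|Z| = √(2100² + 245²) = 2110 Ω
∠Z = arctan(-245/2100) = -6.66°
I = V/|Z| = 15.1 mA
P = VI cos φ = 32 × 0.0151 × cos(-6.66°) = 481 mW

481 mW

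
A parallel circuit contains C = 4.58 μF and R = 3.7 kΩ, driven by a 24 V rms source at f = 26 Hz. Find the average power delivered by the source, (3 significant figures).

ω = 2πf = 163.4 rad/s
X_C = 1/(ωC) = 1340 Ω
Parallel: admittances add. Y = 1/R + jωC
Y = (0.000270 + j0.000748) S
|Y| = 0.000796 S → |Z| = 1/|Y| = 1260 Ω, ∠Z = −∠Y = -70.1°
I = V/|Z| = 19.1 mA
P = VI cos φ = 24 × 0.0191 × cos(-70.1°) = 156 mW

156 mW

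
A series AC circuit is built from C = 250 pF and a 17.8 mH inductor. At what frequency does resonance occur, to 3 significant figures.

ω₀ = 1/√(LC) = 1/√(0.0178 × 2.5e-10) = 474000 rad/s
f₀ = ω₀/(2π) = 75.4 kHz

75.4 kHz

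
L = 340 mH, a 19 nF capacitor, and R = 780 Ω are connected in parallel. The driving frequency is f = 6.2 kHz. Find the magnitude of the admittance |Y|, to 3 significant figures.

ω = 2πf = 38960 rad/s
X_L = ωL = 13200 Ω
X_C = 1/(ωC) = 1350 Ω
Parallel: admittances add. Y = 1/R + 1/(jωL) + jωC
Y = (0.00128 + j0.000665) S
|Y| = 0.00144 S → |Z| = 1/|Y| = 692 Ω, ∠Z = −∠Y = -27.4°

1.44 mS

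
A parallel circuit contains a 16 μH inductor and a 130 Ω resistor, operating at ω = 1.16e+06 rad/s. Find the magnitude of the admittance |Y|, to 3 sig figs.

54.4 mS

X_L = ωL = 18.6 Ω
Parallel: admittances add. Y = 1/R + 1/(jωL)
Y = (0.00769 − j0.0539) S
|Y| = 0.0544 S → |Z| = 1/|Y| = 18.4 Ω, ∠Z = −∠Y = 81.9°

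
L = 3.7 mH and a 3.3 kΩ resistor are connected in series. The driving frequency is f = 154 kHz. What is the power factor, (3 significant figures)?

0.678

ω = 2πf = 967600 rad/s
X_L = ωL = 3580 Ω
Z = 3300 + j3580 Ω
|Z| = √(3300² + 3580²) = 4870 Ω
∠Z = arctan(3580/3300) = 47.3°
cos φ = cos(47.3°) = 0.678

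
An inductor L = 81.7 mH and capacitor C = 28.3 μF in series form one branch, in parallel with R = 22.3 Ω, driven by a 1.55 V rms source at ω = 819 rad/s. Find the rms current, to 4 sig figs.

95.31 mA

X_L = ωL = 66.91 Ω
X_C = 1/(ωC) = 43.14 Ω
Branch 1: Z₁ = R = 22.30 Ω
Branch 2 (series LC): Z₂ = j(X_L − X_C) = j23.77 Ω
Parallel: Z = Z₁Z₂/(Z₁+Z₂), |Z| = 16.26 Ω, ∠Z = 43.18°
I = V/|Z| = 1.55/16.26 = 95.31 mA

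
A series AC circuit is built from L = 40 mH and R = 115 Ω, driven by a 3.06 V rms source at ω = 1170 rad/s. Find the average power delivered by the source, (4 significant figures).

X_L = ωL = 46.80 Ω
Z = 115.0 + j46.80 Ω
|Z| = √(115.0² + 46.80²) = 124.2 Ω
∠Z = arctan(46.80/115.0) = 22.14°
I = V/|Z| = 24.65 mA
P = VI cos φ = 3.06 × 0.02465 × cos(22.14°) = 69.85 mW

69.85 mW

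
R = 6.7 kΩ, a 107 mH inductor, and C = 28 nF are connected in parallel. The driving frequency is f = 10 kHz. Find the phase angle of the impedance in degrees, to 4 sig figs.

-84.71°

ω = 2πf = 62830 rad/s
X_L = ωL = 6723 Ω
X_C = 1/(ωC) = 568.4 Ω
Parallel: admittances add. Y = 1/R + 1/(jωL) + jωC
Y = (0.0001493 + j0.001611) S
|Y| = 0.001617 S → |Z| = 1/|Y| = 618.3 Ω, ∠Z = −∠Y = -84.71°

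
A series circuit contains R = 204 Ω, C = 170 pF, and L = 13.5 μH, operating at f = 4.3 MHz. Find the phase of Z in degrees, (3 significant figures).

35.8°

ω = 2πf = 2.702e+07 rad/s
X_L = ωL = 365 Ω
X_C = 1/(ωC) = 218 Ω
Net reactance X = X_L − X_C = 147 Ω
Z = 204 + j147 Ω
|Z| = √(204² + 147²) = 251 Ω
∠Z = arctan(147/204) = 35.8°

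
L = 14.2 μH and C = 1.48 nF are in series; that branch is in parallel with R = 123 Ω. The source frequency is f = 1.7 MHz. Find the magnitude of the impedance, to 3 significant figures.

ω = 2πf = 1.068e+07 rad/s
X_L = ωL = 152 Ω
X_C = 1/(ωC) = 63.3 Ω
Branch 1: Z₁ = R = 123 Ω
Branch 2 (series LC): Z₂ = j(X_L − X_C) = j88.4 Ω
Parallel: Z = Z₁Z₂/(Z₁+Z₂), |Z| = 71.8 Ω, ∠Z = 54.3°

71.8 Ω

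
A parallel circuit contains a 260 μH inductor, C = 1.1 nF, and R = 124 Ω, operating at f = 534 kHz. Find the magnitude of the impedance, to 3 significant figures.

118 Ω

ω = 2πf = 3.355e+06 rad/s
X_L = ωL = 872 Ω
X_C = 1/(ωC) = 271 Ω
Parallel: admittances add. Y = 1/R + 1/(jωL) + jωC
Y = (0.00806 + j0.00254) S
|Y| = 0.00846 S → |Z| = 1/|Y| = 118 Ω, ∠Z = −∠Y = -17.5°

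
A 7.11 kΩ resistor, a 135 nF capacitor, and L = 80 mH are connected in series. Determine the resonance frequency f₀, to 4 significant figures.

ω₀ = 1/√(LC) = 1/√(0.08 × 1.35e-07) = 9623 rad/s
f₀ = ω₀/(2π) = 1.531 kHz

1.531 kHz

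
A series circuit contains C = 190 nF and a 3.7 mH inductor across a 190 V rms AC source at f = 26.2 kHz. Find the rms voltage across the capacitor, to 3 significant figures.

10.5 V

ω = 2πf = 164600 rad/s
X_L = ωL = 609 Ω
X_C = 1/(ωC) = 32.0 Ω
Net reactance X = X_L − X_C = 577 Ω
Z = j577 Ω
|Z| = √(0² + 577²) = 577 Ω
I = V/|Z| = 329 mA
V_C = I·|Z_C| = 0.329 × 32.0 = 10.5 V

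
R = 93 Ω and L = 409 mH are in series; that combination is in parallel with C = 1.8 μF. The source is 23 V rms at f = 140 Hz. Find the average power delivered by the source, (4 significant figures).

ω = 2πf = 879.6 rad/s
X_L = ωL = 359.8 Ω
X_C = 1/(ωC) = 631.6 Ω
Branch 1 (R+jX_L): Z₁ = 93.00 + j359.8 Ω, |Z₁| = 371.6 Ω
Branch 2 (−jX_C): Z₂ = −j631.6 Ω
Parallel: Z = Z₁Z₂/(Z₁+Z₂), |Z| = 817.0 Ω, ∠Z = 56.62°
I = V/|Z| = 28.15 mA
P = VI cos φ = 23 × 0.02815 × cos(56.62°) = 356.3 mW

356.3 mW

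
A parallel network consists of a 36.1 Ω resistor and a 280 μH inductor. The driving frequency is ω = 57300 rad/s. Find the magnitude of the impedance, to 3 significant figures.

14.7 Ω

X_L = ωL = 16.0 Ω
Parallel: admittances add. Y = 1/R + 1/(jωL)
Y = (0.0277 − j0.0623) S
|Y| = 0.0682 S → |Z| = 1/|Y| = 14.7 Ω, ∠Z = −∠Y = 66.0°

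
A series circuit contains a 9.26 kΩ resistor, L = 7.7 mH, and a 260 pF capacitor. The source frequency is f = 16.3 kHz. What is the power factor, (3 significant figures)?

0.244

ω = 2πf = 102400 rad/s
X_L = ωL = 789 Ω
X_C = 1/(ωC) = 37600 Ω
Net reactance X = X_L − X_C = -36800 Ω
Z = 9260 − j36800 Ω
|Z| = √(9260² + 36800²) = 37900 Ω
∠Z = arctan(-36800/9260) = -75.9°
cos φ = cos(-75.9°) = 0.244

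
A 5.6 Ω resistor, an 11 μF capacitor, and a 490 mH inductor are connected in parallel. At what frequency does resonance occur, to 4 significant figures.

ω₀ = 1/√(LC) = 1/√(0.49 × 1.1e-05) = 430.7 rad/s
f₀ = ω₀/(2π) = 68.55 Hz

68.55 Hz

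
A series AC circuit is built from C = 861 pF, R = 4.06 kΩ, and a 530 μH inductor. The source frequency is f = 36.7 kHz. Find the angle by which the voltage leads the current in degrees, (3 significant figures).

ω = 2πf = 230600 rad/s
X_L = ωL = 122 Ω
X_C = 1/(ωC) = 5040 Ω
Net reactance X = X_L − X_C = -4910 Ω
Z = 4060 − j4910 Ω
|Z| = √(4060² + 4910²) = 6370 Ω
∠Z = arctan(-4910/4060) = -50.4°

-50.4°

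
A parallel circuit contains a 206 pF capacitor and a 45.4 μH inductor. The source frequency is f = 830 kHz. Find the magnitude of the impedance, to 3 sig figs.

ω = 2πf = 5.215e+06 rad/s
X_L = ωL = 237 Ω
X_C = 1/(ωC) = 931 Ω
Parallel: admittances add. Y = 1/(jωL) + jωC
Y = (0 − j0.00315) S
|Y| = 0.00315 S → |Z| = 1/|Y| = 318 Ω, ∠Z = −∠Y = 90.0°

318 Ω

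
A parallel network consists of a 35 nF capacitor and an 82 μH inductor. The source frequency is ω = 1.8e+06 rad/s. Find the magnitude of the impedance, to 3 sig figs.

X_L = ωL = 148 Ω
X_C = 1/(ωC) = 15.9 Ω
Parallel: admittances add. Y = 1/(jωL) + jωC
Y = (0 + j0.0562) S
|Y| = 0.0562 S → |Z| = 1/|Y| = 17.8 Ω, ∠Z = −∠Y = -90.0°

17.8 Ω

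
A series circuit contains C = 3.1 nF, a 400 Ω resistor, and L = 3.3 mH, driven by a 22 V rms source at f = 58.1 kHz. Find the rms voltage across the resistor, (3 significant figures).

17.2 V

ω = 2πf = 365100 rad/s
X_L = ωL = 1200 Ω
X_C = 1/(ωC) = 884 Ω
Net reactance X = X_L − X_C = 321 Ω
Z = 400 + j321 Ω
|Z| = √(400² + 321²) = 513 Ω
I = V/|Z| = 42.9 mA
V_R = I·|Z_R| = 0.0429 × 400 = 17.2 V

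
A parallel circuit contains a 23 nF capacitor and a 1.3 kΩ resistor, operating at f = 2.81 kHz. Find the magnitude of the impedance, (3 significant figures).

1150 Ω

ω = 2πf = 17660 rad/s
X_C = 1/(ωC) = 2460 Ω
Parallel: admittances add. Y = 1/R + jωC
Y = (0.000769 + j0.000406) S
|Y| = 0.000870 S → |Z| = 1/|Y| = 1150 Ω, ∠Z = −∠Y = -27.8°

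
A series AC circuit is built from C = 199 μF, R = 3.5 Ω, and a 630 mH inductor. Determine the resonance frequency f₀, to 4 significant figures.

14.21 Hz

ω₀ = 1/√(LC) = 1/√(0.63 × 0.000199) = 89.31 rad/s
f₀ = ω₀/(2π) = 14.21 Hz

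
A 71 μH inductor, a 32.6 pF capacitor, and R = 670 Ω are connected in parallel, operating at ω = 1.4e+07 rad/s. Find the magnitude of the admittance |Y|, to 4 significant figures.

X_L = ωL = 994.0 Ω
X_C = 1/(ωC) = 2191 Ω
Parallel: admittances add. Y = 1/R + 1/(jωL) + jωC
Y = (0.001493 − j0.0005496) S
|Y| = 0.001591 S → |Z| = 1/|Y| = 628.7 Ω, ∠Z = −∠Y = 20.22°

1.591 mS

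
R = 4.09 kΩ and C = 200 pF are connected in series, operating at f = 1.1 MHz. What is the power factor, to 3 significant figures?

0.985

ω = 2πf = 6.912e+06 rad/s
X_C = 1/(ωC) = 723 Ω
Z = 4090 − j723 Ω
|Z| = √(4090² + 723²) = 4150 Ω
∠Z = arctan(-723/4090) = -10.0°
cos φ = cos(-10.0°) = 0.985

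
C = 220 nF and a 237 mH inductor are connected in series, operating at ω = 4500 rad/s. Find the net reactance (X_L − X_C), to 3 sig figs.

X_L = ωL = 1070 Ω
X_C = 1/(ωC) = 1010 Ω
X = 1070 − 1010 = 56.4 Ω

56.4 Ω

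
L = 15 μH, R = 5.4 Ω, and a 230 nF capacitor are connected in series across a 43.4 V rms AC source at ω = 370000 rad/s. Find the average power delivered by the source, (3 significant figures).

X_L = ωL = 5.55 Ω
X_C = 1/(ωC) = 11.8 Ω
Net reactance X = X_L − X_C = -6.20 Ω
Z = 5.40 − j6.20 Ω
|Z| = √(5.40² + 6.20²) = 8.22 Ω
∠Z = arctan(-6.20/5.40) = -48.9°
I = V/|Z| = 5.28 A
P = VI cos φ = 43.4 × 5.28 × cos(-48.9°) = 150 W

150 W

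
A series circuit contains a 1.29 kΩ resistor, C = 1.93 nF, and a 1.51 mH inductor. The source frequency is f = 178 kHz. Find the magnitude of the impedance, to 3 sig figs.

1780 Ω

ω = 2πf = 1.118e+06 rad/s
X_L = ωL = 1690 Ω
X_C = 1/(ωC) = 463 Ω
Net reactance X = X_L − X_C = 1230 Ω
Z = 1290 + j1230 Ω
|Z| = √(1290² + 1230²) = 1780 Ω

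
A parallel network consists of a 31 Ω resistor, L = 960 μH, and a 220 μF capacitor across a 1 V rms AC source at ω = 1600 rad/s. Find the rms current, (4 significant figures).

X_L = ωL = 1.536 Ω
X_C = 1/(ωC) = 2.841 Ω
Parallel: admittances add. Y = 1/R + 1/(jωL) + jωC
Y = (0.03226 − j0.2990) S
|Y| = 0.3008 S → |Z| = 1/|Y| = 3.325 Ω, ∠Z = −∠Y = 83.84°
I = V/|Z| = 1/3.325 = 300.8 mA

300.8 mA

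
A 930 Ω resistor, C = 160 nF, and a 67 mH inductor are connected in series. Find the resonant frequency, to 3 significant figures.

1.54 kHz

ω₀ = 1/√(LC) = 1/√(0.067 × 1.6e-07) = 9658 rad/s
f₀ = ω₀/(2π) = 1.54 kHz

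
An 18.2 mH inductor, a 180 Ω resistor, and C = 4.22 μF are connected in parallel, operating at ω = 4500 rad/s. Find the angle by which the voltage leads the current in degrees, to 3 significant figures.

-50.7°

X_L = ωL = 81.9 Ω
X_C = 1/(ωC) = 52.7 Ω
Parallel: admittances add. Y = 1/R + 1/(jωL) + jωC
Y = (0.00556 + j0.00678) S
|Y| = 0.00877 S → |Z| = 1/|Y| = 114 Ω, ∠Z = −∠Y = -50.7°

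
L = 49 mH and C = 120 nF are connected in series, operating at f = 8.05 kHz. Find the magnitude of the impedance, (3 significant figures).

ω = 2πf = 50580 rad/s
X_L = ωL = 2480 Ω
X_C = 1/(ωC) = 165 Ω
Net reactance X = X_L − X_C = 2310 Ω
Z = j2310 Ω
|Z| = √(0² + 2310²) = 2310 Ω

2310 Ω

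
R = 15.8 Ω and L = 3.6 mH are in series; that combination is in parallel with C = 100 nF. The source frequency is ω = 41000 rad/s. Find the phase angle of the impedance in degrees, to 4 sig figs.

X_L = ωL = 147.6 Ω
X_C = 1/(ωC) = 243.9 Ω
Branch 1 (R+jX_L): Z₁ = 15.80 + j147.6 Ω, |Z₁| = 148.4 Ω
Branch 2 (−jX_C): Z₂ = −j243.9 Ω
Parallel: Z = Z₁Z₂/(Z₁+Z₂), |Z| = 371.0 Ω, ∠Z = 74.57°

74.57°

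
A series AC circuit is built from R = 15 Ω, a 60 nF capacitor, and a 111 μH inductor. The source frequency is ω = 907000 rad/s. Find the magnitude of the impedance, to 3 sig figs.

83.7 Ω

X_L = ωL = 101 Ω
X_C = 1/(ωC) = 18.4 Ω
Net reactance X = X_L − X_C = 82.3 Ω
Z = 15.0 + j82.3 Ω
|Z| = √(15.0² + 82.3²) = 83.7 Ω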